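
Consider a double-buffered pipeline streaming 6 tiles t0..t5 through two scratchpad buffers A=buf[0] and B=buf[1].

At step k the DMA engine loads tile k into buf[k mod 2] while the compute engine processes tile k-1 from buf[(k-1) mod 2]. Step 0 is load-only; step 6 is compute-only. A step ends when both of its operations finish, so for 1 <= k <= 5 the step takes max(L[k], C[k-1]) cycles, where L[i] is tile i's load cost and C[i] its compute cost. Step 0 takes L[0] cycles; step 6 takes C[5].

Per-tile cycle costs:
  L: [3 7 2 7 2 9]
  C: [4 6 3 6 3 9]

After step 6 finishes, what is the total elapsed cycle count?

end_cycle[6] = 47

  0. 3=3c; end=3; A:t0 B:-
  1. max(7,4)=7c; end=10; A:t0 B:t1
  2. max(2,6)=6c; end=16; A:t2 B:t1
  3. max(7,3)=7c; end=23; A:t2 B:t3
  4. max(2,6)=6c; end=29; A:t4 B:t3
  5. max(9,3)=9c; end=38; A:t4 B:t5
  6. 9=9c; end=47; A:t4 B:t5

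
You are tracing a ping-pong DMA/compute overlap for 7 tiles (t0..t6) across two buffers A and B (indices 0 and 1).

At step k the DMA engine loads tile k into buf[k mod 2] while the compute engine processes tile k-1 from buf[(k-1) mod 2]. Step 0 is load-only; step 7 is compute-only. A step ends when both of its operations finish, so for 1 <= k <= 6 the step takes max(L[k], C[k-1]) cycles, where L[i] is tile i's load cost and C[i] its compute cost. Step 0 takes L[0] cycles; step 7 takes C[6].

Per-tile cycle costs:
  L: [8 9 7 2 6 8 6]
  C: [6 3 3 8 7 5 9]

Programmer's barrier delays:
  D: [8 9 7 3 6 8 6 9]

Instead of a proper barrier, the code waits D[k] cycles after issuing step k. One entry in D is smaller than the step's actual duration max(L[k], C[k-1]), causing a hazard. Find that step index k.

hazard at step 4

[0] required=L[0]=8=8 vs D=8 ok
[1] required=max(L[1]=9,C[0]=6)=9 vs D=9 ok
[2] required=max(L[2]=7,C[1]=3)=7 vs D=7 ok
[3] required=max(L[3]=2,C[2]=3)=3 vs D=3 ok
[4] required=max(L[4]=6,C[3]=8)=8 vs D=6 SHORT
[5] required=max(L[5]=8,C[4]=7)=8 vs D=8 ok
[6] required=max(L[6]=6,C[5]=5)=6 vs D=6 ok
[7] required=C[6]=9=9 vs D=9 ok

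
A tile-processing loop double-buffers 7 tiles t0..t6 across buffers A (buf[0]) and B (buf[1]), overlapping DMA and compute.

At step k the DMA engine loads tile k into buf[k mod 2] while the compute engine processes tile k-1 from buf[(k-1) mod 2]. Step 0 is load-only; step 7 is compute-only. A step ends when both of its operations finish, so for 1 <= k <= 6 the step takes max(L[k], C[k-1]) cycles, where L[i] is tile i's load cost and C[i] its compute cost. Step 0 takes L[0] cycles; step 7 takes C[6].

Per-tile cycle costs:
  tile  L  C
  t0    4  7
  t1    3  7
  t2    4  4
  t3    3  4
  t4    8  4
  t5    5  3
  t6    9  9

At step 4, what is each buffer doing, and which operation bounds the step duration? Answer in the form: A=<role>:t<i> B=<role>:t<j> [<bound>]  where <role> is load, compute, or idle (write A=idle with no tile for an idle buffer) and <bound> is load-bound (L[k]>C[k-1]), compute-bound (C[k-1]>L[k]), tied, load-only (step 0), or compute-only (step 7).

step 4: A=load:t4 B=compute:t3 [load-bound]

step 0: L[0]=4 → dur=4, Σ=4 | A=load:t0 B=idle [load-only]
step 1: L[1]=3 C[0]=7 → dur=7, Σ=11 | A=compute:t0 B=load:t1 [compute-bound]
step 2: L[2]=4 C[1]=7 → dur=7, Σ=18 | A=load:t2 B=compute:t1 [compute-bound]
step 3: L[3]=3 C[2]=4 → dur=4, Σ=22 | A=compute:t2 B=load:t3 [compute-bound]
step 4: L[4]=8 C[3]=4 → dur=8, Σ=30 | A=load:t4 B=compute:t3 [load-bound]
step 5: L[5]=5 C[4]=4 → dur=5, Σ=35 | A=compute:t4 B=load:t5 [load-bound]
step 6: L[6]=9 C[5]=3 → dur=9, Σ=44 | A=load:t6 B=compute:t5 [load-bound]
step 7: C[6]=9 → dur=9, Σ=53 | A=compute:t6 B=idle [compute-only]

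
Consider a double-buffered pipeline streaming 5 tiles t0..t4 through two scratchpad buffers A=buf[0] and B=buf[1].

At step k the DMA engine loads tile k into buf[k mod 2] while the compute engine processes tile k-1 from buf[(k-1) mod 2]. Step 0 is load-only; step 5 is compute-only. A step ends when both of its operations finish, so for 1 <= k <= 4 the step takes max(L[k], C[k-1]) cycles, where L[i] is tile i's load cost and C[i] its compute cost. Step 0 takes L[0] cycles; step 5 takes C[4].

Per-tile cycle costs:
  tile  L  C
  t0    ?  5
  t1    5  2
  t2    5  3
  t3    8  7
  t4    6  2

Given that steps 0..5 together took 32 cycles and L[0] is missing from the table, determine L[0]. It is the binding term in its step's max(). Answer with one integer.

L[0] = 5

step 0 = dur = L[0]=? = L[0]  (unknown; binding)
step 1 = dur = max(L[1]=5, C[0]=5) = 5
step 2 = dur = max(L[2]=5, C[1]=2) = 5
step 3 = dur = max(L[3]=8, C[2]=3) = 8
step 4 = dur = max(L[4]=6, C[3]=7) = 7
step 5 = dur = C[4]=2 = 2
sum of known step durations = 27
dur[0] = total - known = 32 - 27 = 5
L[0] is the binding max in step 0, so L[0] = dur[0] = 5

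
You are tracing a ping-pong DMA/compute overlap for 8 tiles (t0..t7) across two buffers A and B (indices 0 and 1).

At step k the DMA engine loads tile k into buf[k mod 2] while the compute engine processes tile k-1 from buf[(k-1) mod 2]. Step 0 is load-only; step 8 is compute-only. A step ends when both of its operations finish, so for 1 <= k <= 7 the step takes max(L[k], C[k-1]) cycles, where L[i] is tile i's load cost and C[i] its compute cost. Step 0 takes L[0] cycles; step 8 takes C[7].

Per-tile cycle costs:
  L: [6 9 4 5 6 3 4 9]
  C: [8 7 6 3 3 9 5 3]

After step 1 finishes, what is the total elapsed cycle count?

end_cycle[1] = 15

k=0 load=t0/6c comp=- wait=6 total=6
k=1 load=t1/9c comp=t0/8c wait=9 total=15
k=2 load=t2/4c comp=t1/7c wait=7 total=22
k=3 load=t3/5c comp=t2/6c wait=6 total=28
k=4 load=t4/6c comp=t3/3c wait=6 total=34
k=5 load=t5/3c comp=t4/3c wait=3 total=37
k=6 load=t6/4c comp=t5/9c wait=9 total=46
k=7 load=t7/9c comp=t6/5c wait=9 total=55
k=8 load=- comp=t7/3c wait=3 total=58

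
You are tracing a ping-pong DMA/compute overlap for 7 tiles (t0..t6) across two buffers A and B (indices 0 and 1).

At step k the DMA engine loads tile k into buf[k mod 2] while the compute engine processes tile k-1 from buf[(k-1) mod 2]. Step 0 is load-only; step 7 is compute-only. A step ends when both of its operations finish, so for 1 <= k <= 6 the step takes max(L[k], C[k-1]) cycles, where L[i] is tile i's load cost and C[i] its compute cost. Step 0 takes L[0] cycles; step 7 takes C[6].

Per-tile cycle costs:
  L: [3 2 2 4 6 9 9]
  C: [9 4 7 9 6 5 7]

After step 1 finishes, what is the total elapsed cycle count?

end_cycle[1] = 12

step 0: L[0]=3 → dur=3, Σ=3 | A=load:t0 B=idle [load-only]
step 1: L[1]=2 C[0]=9 → dur=9, Σ=12 | A=compute:t0 B=load:t1 [compute-bound]
step 2: L[2]=2 C[1]=4 → dur=4, Σ=16 | A=load:t2 B=compute:t1 [compute-bound]
step 3: L[3]=4 C[2]=7 → dur=7, Σ=23 | A=compute:t2 B=load:t3 [compute-bound]
step 4: L[4]=6 C[3]=9 → dur=9, Σ=32 | A=load:t4 B=compute:t3 [compute-bound]
step 5: L[5]=9 C[4]=6 → dur=9, Σ=41 | A=compute:t4 B=load:t5 [load-bound]
step 6: L[6]=9 C[5]=5 → dur=9, Σ=50 | A=load:t6 B=compute:t5 [load-bound]
step 7: C[6]=7 → dur=7, Σ=57 | A=compute:t6 B=idle [compute-only]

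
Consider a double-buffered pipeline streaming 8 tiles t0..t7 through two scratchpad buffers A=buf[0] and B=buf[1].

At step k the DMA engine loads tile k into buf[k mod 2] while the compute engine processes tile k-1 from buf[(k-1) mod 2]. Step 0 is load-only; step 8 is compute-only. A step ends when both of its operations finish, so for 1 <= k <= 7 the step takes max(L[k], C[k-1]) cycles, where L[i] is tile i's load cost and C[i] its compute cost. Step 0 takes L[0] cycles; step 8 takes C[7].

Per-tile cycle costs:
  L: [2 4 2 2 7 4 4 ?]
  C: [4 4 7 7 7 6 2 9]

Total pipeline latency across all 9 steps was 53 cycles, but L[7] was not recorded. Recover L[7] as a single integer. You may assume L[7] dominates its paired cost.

step 0 → dur = L[0]=2 = 2
step 1 → dur = max(L[1]=4, C[0]=4) = 4
step 2 → dur = max(L[2]=2, C[1]=4) = 4
step 3 → dur = max(L[3]=2, C[2]=7) = 7
step 4 → dur = max(L[4]=7, C[3]=7) = 7
step 5 → dur = max(L[5]=4, C[4]=7) = 7
step 6 → dur = max(L[6]=4, C[5]=6) = 6
step 7 → dur = max(L[7]=?, C[6]=2) = L[7]  (unknown; binding)
step 8 → dur = C[7]=9 = 9
sum of known step durations = 46
dur[7] = total - known = 53 - 46 = 7
L[7] is the binding max in step 7, so L[7] = dur[7] = 7

L[7] = 7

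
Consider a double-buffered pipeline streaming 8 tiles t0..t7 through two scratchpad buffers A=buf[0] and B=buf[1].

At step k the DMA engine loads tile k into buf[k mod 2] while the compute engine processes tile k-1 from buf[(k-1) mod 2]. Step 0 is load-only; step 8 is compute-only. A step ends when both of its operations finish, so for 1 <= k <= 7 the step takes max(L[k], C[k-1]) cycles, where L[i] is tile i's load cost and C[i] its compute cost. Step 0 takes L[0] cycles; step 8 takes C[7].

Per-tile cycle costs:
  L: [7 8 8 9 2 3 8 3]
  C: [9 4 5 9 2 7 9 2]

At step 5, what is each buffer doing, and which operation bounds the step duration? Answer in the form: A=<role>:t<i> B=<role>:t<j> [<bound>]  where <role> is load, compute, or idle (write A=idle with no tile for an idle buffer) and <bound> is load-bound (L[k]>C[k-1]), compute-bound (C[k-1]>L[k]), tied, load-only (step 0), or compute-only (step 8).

step 5: A=compute:t4 B=load:t5 [load-bound]

step 0: L[0]=7 → dur=7, Σ=7 | A=load:t0 B=idle [load-only]
step 1: L[1]=8 C[0]=9 → dur=9, Σ=16 | A=compute:t0 B=load:t1 [compute-bound]
step 2: L[2]=8 C[1]=4 → dur=8, Σ=24 | A=load:t2 B=compute:t1 [load-bound]
step 3: L[3]=9 C[2]=5 → dur=9, Σ=33 | A=compute:t2 B=load:t3 [load-bound]
step 4: L[4]=2 C[3]=9 → dur=9, Σ=42 | A=load:t4 B=compute:t3 [compute-bound]
step 5: L[5]=3 C[4]=2 → dur=3, Σ=45 | A=compute:t4 B=load:t5 [load-bound]
step 6: L[6]=8 C[5]=7 → dur=8, Σ=53 | A=load:t6 B=compute:t5 [load-bound]
step 7: L[7]=3 C[6]=9 → dur=9, Σ=62 | A=compute:t6 B=load:t7 [compute-bound]
step 8: C[7]=2 → dur=2, Σ=64 | A=idle B=compute:t7 [compute-only]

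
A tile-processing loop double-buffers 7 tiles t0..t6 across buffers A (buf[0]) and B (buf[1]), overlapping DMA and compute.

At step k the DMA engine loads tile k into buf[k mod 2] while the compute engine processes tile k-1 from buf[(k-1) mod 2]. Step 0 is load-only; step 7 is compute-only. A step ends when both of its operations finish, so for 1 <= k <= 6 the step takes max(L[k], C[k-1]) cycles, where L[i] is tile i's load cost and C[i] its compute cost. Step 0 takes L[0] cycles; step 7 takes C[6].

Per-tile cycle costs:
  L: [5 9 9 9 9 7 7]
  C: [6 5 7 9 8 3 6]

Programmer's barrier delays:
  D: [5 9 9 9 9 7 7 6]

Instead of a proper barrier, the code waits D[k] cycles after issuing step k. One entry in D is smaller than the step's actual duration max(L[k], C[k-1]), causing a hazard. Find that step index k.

hazard at step 5

[0] required=L[0]=5=5 vs D=5 ok
[1] required=max(L[1]=9,C[0]=6)=9 vs D=9 ok
[2] required=max(L[2]=9,C[1]=5)=9 vs D=9 ok
[3] required=max(L[3]=9,C[2]=7)=9 vs D=9 ok
[4] required=max(L[4]=9,C[3]=9)=9 vs D=9 ok
[5] required=max(L[5]=7,C[4]=8)=8 vs D=7 SHORT
[6] required=max(L[6]=7,C[5]=3)=7 vs D=7 ok
[7] required=C[6]=6=6 vs D=6 ok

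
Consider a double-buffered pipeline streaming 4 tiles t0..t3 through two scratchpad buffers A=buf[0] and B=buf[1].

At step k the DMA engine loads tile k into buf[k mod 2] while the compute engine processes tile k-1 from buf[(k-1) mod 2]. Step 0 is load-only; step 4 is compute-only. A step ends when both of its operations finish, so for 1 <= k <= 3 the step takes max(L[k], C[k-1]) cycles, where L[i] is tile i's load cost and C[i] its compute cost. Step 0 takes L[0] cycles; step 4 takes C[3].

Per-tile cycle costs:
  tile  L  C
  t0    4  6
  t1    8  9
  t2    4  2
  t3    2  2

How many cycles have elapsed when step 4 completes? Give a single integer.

end_cycle[4] = 25

[0] DMA t0→A (4c) ∥ CU idle ⇒ 4c, clock 4
[1] DMA t1→B (8c) ∥ CU A:t0 (6c) ⇒ 8c, clock 12
[2] DMA t2→A (4c) ∥ CU B:t1 (9c) ⇒ 9c, clock 21
[3] DMA t3→B (2c) ∥ CU A:t2 (2c) ⇒ 2c, clock 23
[4] DMA idle ∥ CU B:t3 (2c) ⇒ 2c, clock 25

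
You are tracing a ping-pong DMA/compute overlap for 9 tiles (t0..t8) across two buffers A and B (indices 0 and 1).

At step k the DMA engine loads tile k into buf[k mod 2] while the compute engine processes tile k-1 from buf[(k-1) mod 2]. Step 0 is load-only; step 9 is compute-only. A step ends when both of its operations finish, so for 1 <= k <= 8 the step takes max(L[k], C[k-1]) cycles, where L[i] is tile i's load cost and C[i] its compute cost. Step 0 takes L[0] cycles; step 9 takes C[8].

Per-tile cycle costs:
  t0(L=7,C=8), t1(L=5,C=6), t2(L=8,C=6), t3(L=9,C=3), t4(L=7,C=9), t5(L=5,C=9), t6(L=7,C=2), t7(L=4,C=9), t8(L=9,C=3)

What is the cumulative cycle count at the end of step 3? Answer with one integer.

  0. 7=7c; end=7; A:t0 B:-
  1. max(5,8)=8c; end=15; A:t0 B:t1
  2. max(8,6)=8c; end=23; A:t2 B:t1
  3. max(9,6)=9c; end=32; A:t2 B:t3
  4. max(7,3)=7c; end=39; A:t4 B:t3
  5. max(5,9)=9c; end=48; A:t4 B:t5
  6. max(7,9)=9c; end=57; A:t6 B:t5
  7. max(4,2)=4c; end=61; A:t6 B:t7
  8. max(9,9)=9c; end=70; A:t8 B:t7
  9. 3=3c; end=73; A:t8 B:t7

end_cycle[3] = 32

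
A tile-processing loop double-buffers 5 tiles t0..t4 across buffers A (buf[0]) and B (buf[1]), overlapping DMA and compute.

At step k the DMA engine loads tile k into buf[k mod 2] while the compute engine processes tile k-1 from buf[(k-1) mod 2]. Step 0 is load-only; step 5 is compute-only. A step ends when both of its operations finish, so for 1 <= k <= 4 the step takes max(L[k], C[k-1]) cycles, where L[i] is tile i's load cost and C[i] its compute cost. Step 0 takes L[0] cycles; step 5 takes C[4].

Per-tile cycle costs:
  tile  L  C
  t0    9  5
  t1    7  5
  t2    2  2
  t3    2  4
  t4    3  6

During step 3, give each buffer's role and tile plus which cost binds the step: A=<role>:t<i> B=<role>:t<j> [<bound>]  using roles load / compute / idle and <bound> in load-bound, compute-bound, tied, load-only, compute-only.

  0. 9=9c; end=9; A:t0 B:-
  1. max(7,5)=7c; end=16; A:t0 B:t1
  2. max(2,5)=5c; end=21; A:t2 B:t1
  3. max(2,2)=2c; end=23; A:t2 B:t3
  4. max(3,4)=4c; end=27; A:t4 B:t3
  5. 6=6c; end=33; A:t4 B:t3

step 3: A=compute:t2 B=load:t3 [tied]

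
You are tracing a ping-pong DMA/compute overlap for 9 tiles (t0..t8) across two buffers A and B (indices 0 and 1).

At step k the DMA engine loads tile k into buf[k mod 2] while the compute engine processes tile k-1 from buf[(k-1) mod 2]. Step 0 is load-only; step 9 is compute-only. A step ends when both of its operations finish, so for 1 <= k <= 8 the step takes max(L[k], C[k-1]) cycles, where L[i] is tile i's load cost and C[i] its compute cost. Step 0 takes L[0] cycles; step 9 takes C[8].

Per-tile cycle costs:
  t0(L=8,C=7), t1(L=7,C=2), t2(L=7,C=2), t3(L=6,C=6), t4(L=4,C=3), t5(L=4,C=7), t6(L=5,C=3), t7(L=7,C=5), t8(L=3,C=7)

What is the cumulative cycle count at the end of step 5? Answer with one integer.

[0] DMA t0→A (8c) ∥ CU idle ⇒ 8c, clock 8
[1] DMA t1→B (7c) ∥ CU A:t0 (7c) ⇒ 7c, clock 15
[2] DMA t2→A (7c) ∥ CU B:t1 (2c) ⇒ 7c, clock 22
[3] DMA t3→B (6c) ∥ CU A:t2 (2c) ⇒ 6c, clock 28
[4] DMA t4→A (4c) ∥ CU B:t3 (6c) ⇒ 6c, clock 34
[5] DMA t5→B (4c) ∥ CU A:t4 (3c) ⇒ 4c, clock 38
[6] DMA t6→A (5c) ∥ CU B:t5 (7c) ⇒ 7c, clock 45
[7] DMA t7→B (7c) ∥ CU A:t6 (3c) ⇒ 7c, clock 52
[8] DMA t8→A (3c) ∥ CU B:t7 (5c) ⇒ 5c, clock 57
[9] DMA idle ∥ CU A:t8 (7c) ⇒ 7c, clock 64

end_cycle[5] = 38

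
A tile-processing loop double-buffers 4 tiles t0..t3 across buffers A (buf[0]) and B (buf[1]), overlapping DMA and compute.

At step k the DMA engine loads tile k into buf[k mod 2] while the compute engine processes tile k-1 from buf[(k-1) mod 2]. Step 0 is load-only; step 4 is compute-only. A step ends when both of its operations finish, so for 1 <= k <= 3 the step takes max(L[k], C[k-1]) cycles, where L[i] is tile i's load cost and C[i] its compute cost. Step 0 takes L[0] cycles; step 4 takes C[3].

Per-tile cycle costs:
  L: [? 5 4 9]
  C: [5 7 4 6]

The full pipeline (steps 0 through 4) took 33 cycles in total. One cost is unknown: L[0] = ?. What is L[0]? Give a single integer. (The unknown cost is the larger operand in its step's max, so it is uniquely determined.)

L[0] = 6

step 0: dur = L[0]=? = L[0]  (unknown; binding)
step 1: dur = max(L[1]=5, C[0]=5) = 5
step 2: dur = max(L[2]=4, C[1]=7) = 7
step 3: dur = max(L[3]=9, C[2]=4) = 9
step 4: dur = C[3]=6 = 6
sum of known step durations = 27
dur[0] = total - known = 33 - 27 = 6
L[0] is the binding max in step 0, so L[0] = dur[0] = 6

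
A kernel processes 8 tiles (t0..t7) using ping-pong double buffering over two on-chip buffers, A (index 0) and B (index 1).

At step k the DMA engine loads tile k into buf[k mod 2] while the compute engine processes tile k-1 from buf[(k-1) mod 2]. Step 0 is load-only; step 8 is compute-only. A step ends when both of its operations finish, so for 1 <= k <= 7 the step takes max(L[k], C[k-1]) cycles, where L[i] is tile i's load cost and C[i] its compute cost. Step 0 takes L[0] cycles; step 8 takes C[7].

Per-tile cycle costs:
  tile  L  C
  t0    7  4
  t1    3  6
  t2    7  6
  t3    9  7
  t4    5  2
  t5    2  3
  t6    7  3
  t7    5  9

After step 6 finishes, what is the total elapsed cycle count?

end_cycle[6] = 43

k=0 load=t0/7c comp=- wait=7 total=7
k=1 load=t1/3c comp=t0/4c wait=4 total=11
k=2 load=t2/7c comp=t1/6c wait=7 total=18
k=3 load=t3/9c comp=t2/6c wait=9 total=27
k=4 load=t4/5c comp=t3/7c wait=7 total=34
k=5 load=t5/2c comp=t4/2c wait=2 total=36
k=6 load=t6/7c comp=t5/3c wait=7 total=43
k=7 load=t7/5c comp=t6/3c wait=5 total=48
k=8 load=- comp=t7/9c wait=9 total=57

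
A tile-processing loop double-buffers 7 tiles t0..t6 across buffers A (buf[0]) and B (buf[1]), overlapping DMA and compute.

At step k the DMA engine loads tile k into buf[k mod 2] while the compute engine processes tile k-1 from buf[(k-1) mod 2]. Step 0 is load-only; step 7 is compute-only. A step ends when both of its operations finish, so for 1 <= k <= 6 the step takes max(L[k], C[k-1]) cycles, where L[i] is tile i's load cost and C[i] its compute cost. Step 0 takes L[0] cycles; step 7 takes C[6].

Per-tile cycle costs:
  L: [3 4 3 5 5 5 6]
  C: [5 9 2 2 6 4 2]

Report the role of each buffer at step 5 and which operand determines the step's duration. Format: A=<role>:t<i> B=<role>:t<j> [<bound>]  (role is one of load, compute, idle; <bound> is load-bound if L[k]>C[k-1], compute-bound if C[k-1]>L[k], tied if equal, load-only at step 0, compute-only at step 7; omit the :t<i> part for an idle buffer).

step 5: A=compute:t4 B=load:t5 [compute-bound]

[0] DMA t0→A (3c) ∥ CU idle ⇒ 3c, clock 3
[1] DMA t1→B (4c) ∥ CU A:t0 (5c) ⇒ 5c, clock 8
[2] DMA t2→A (3c) ∥ CU B:t1 (9c) ⇒ 9c, clock 17
[3] DMA t3→B (5c) ∥ CU A:t2 (2c) ⇒ 5c, clock 22
[4] DMA t4→A (5c) ∥ CU B:t3 (2c) ⇒ 5c, clock 27
[5] DMA t5→B (5c) ∥ CU A:t4 (6c) ⇒ 6c, clock 33
[6] DMA t6→A (6c) ∥ CU B:t5 (4c) ⇒ 6c, clock 39
[7] DMA idle ∥ CU A:t6 (2c) ⇒ 2c, clock 41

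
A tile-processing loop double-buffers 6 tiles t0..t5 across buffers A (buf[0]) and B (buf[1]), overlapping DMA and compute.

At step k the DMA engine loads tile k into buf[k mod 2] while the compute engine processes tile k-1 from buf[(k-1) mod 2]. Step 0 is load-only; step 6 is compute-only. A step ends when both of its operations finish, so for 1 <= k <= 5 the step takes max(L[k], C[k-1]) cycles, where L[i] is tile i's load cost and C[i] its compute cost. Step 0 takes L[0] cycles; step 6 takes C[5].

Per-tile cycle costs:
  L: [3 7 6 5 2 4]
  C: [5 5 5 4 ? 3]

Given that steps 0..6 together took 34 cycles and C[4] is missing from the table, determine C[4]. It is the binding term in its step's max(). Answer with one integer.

step 0 → dur = L[0]=3 = 3
step 1 → dur = max(L[1]=7, C[0]=5) = 7
step 2 → dur = max(L[2]=6, C[1]=5) = 6
step 3 → dur = max(L[3]=5, C[2]=5) = 5
step 4 → dur = max(L[4]=2, C[3]=4) = 4
step 5 → dur = max(L[5]=4, C[4]=?) = C[4]  (unknown; binding)
step 6 → dur = C[5]=3 = 3
sum of known step durations = 28
dur[5] = total - known = 34 - 28 = 6
C[4] is the binding max in step 5, so C[4] = dur[5] = 6

C[4] = 6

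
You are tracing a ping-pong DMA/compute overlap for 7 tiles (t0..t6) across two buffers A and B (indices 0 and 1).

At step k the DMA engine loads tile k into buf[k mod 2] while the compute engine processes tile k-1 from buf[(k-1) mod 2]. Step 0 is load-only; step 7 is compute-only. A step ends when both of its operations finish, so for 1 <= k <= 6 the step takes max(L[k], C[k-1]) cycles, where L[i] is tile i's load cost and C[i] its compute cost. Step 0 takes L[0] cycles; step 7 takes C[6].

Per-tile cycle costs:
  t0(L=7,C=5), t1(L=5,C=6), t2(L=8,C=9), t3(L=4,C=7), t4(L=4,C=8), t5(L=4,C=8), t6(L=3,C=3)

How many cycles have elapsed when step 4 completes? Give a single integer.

end_cycle[4] = 36

k=0 load=t0/7c comp=- wait=7 total=7
k=1 load=t1/5c comp=t0/5c wait=5 total=12
k=2 load=t2/8c comp=t1/6c wait=8 total=20
k=3 load=t3/4c comp=t2/9c wait=9 total=29
k=4 load=t4/4c comp=t3/7c wait=7 total=36
k=5 load=t5/4c comp=t4/8c wait=8 total=44
k=6 load=t6/3c comp=t5/8c wait=8 total=52
k=7 load=- comp=t6/3c wait=3 total=55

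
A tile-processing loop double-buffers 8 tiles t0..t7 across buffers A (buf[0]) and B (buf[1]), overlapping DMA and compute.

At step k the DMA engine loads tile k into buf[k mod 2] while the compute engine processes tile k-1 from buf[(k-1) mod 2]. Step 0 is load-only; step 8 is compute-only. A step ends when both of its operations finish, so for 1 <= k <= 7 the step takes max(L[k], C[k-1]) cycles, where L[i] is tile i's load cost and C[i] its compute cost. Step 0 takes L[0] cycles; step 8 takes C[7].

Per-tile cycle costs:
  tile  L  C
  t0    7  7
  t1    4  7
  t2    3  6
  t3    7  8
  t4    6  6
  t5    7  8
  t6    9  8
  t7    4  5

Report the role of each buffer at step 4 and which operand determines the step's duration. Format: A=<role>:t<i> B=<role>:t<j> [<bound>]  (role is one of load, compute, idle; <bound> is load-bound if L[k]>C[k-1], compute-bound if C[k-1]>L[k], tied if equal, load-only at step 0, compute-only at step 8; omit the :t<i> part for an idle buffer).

step 4: A=load:t4 B=compute:t3 [compute-bound]

  0. 7=7c; end=7; A:t0 B:-
  1. max(4,7)=7c; end=14; A:t0 B:t1
  2. max(3,7)=7c; end=21; A:t2 B:t1
  3. max(7,6)=7c; end=28; A:t2 B:t3
  4. max(6,8)=8c; end=36; A:t4 B:t3
  5. max(7,6)=7c; end=43; A:t4 B:t5
  6. max(9,8)=9c; end=52; A:t6 B:t5
  7. max(4,8)=8c; end=60; A:t6 B:t7
  8. 5=5c; end=65; A:t6 B:t7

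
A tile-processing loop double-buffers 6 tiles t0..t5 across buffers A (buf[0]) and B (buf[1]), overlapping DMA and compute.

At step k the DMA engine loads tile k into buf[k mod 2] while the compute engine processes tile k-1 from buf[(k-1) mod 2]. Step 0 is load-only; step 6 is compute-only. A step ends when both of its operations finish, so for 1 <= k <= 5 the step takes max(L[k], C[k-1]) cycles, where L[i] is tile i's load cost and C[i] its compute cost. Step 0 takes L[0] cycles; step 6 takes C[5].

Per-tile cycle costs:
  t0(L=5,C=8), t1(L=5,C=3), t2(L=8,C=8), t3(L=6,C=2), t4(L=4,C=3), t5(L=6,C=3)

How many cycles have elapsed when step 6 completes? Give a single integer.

k=0 load=t0/5c comp=- wait=5 total=5
k=1 load=t1/5c comp=t0/8c wait=8 total=13
k=2 load=t2/8c comp=t1/3c wait=8 total=21
k=3 load=t3/6c comp=t2/8c wait=8 total=29
k=4 load=t4/4c comp=t3/2c wait=4 total=33
k=5 load=t5/6c comp=t4/3c wait=6 total=39
k=6 load=- comp=t5/3c wait=3 total=42

end_cycle[6] = 42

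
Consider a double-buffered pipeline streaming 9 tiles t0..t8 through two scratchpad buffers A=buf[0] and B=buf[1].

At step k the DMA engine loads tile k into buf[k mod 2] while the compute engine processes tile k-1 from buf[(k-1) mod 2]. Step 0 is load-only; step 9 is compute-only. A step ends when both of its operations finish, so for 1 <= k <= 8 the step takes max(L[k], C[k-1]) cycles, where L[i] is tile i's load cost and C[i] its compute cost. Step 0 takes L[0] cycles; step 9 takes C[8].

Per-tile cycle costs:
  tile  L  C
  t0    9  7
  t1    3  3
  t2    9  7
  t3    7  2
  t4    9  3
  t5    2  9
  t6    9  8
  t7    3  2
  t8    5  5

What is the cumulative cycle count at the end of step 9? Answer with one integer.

step 0: L[0]=9 → dur=9, Σ=9 | A=load:t0 B=idle [load-only]
step 1: L[1]=3 C[0]=7 → dur=7, Σ=16 | A=compute:t0 B=load:t1 [compute-bound]
step 2: L[2]=9 C[1]=3 → dur=9, Σ=25 | A=load:t2 B=compute:t1 [load-bound]
step 3: L[3]=7 C[2]=7 → dur=7, Σ=32 | A=compute:t2 B=load:t3 [tied]
step 4: L[4]=9 C[3]=2 → dur=9, Σ=41 | A=load:t4 B=compute:t3 [load-bound]
step 5: L[5]=2 C[4]=3 → dur=3, Σ=44 | A=compute:t4 B=load:t5 [compute-bound]
step 6: L[6]=9 C[5]=9 → dur=9, Σ=53 | A=load:t6 B=compute:t5 [tied]
step 7: L[7]=3 C[6]=8 → dur=8, Σ=61 | A=compute:t6 B=load:t7 [compute-bound]
step 8: L[8]=5 C[7]=2 → dur=5, Σ=66 | A=load:t8 B=compute:t7 [load-bound]
step 9: C[8]=5 → dur=5, Σ=71 | A=compute:t8 B=idle [compute-only]

end_cycle[9] = 71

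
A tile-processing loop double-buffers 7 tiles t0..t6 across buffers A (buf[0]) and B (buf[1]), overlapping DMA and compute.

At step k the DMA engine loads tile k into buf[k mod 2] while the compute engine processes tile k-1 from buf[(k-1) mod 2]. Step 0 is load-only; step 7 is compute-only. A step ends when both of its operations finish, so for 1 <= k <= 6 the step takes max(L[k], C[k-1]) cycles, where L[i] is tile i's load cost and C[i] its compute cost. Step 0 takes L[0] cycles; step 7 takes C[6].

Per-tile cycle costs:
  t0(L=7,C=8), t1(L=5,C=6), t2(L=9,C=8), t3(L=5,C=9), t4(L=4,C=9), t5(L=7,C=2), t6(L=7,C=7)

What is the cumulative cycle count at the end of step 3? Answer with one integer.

end_cycle[3] = 32

step 0: L[0]=7 → dur=7, Σ=7 | A=load:t0 B=idle [load-only]
step 1: L[1]=5 C[0]=8 → dur=8, Σ=15 | A=compute:t0 B=load:t1 [compute-bound]
step 2: L[2]=9 C[1]=6 → dur=9, Σ=24 | A=load:t2 B=compute:t1 [load-bound]
step 3: L[3]=5 C[2]=8 → dur=8, Σ=32 | A=compute:t2 B=load:t3 [compute-bound]
step 4: L[4]=4 C[3]=9 → dur=9, Σ=41 | A=load:t4 B=compute:t3 [compute-bound]
step 5: L[5]=7 C[4]=9 → dur=9, Σ=50 | A=compute:t4 B=load:t5 [compute-bound]
step 6: L[6]=7 C[5]=2 → dur=7, Σ=57 | A=load:t6 B=compute:t5 [load-bound]
step 7: C[6]=7 → dur=7, Σ=64 | A=compute:t6 B=idle [compute-only]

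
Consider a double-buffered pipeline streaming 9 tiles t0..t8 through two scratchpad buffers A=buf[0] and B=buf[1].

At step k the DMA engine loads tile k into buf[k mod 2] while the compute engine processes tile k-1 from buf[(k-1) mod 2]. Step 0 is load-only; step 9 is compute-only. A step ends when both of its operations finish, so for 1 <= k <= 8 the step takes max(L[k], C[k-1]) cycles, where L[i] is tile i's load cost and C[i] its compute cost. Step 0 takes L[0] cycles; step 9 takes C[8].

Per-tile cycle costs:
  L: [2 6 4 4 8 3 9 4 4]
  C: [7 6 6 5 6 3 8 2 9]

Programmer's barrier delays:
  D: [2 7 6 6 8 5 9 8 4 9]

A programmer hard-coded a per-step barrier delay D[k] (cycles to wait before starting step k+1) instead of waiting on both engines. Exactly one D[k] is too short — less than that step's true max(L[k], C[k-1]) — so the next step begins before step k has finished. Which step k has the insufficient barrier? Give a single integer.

hazard at step 5

k=0 barrier L[0]=2→2c, D[0]=2 ok
k=1 barrier max(L[1]=6,C[0]=7)→7c, D[1]=7 ok
k=2 barrier max(L[2]=4,C[1]=6)→6c, D[2]=6 ok
k=3 barrier max(L[3]=4,C[2]=6)→6c, D[3]=6 ok
k=4 barrier max(L[4]=8,C[3]=5)→8c, D[4]=8 ok
k=5 barrier max(L[5]=3,C[4]=6)→6c, D[5]=5 SHORT
k=6 barrier max(L[6]=9,C[5]=3)→9c, D[6]=9 ok
k=7 barrier max(L[7]=4,C[6]=8)→8c, D[7]=8 ok
k=8 barrier max(L[8]=4,C[7]=2)→4c, D[8]=4 ok
k=9 barrier C[8]=9→9c, D[9]=9 ok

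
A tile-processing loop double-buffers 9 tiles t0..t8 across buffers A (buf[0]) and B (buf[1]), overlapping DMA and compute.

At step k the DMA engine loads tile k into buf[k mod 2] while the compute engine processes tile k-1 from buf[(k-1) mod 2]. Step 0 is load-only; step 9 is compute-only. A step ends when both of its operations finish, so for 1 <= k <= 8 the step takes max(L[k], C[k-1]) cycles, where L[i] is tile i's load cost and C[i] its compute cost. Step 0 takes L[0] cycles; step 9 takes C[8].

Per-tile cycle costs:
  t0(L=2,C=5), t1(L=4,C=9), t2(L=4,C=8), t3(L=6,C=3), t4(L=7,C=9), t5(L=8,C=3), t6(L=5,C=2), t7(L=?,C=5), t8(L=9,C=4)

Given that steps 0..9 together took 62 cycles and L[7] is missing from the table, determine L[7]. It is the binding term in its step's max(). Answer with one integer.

step 0: dur = L[0]=2 = 2
step 1: dur = max(L[1]=4, C[0]=5) = 5
step 2: dur = max(L[2]=4, C[1]=9) = 9
step 3: dur = max(L[3]=6, C[2]=8) = 8
step 4: dur = max(L[4]=7, C[3]=3) = 7
step 5: dur = max(L[5]=8, C[4]=9) = 9
step 6: dur = max(L[6]=5, C[5]=3) = 5
step 7: dur = max(L[7]=?, C[6]=2) = L[7]  (unknown; binding)
step 8: dur = max(L[8]=9, C[7]=5) = 9
step 9: dur = C[8]=4 = 4
sum of known step durations = 58
dur[7] = total - known = 62 - 58 = 4
L[7] is the binding max in step 7, so L[7] = dur[7] = 4

L[7] = 4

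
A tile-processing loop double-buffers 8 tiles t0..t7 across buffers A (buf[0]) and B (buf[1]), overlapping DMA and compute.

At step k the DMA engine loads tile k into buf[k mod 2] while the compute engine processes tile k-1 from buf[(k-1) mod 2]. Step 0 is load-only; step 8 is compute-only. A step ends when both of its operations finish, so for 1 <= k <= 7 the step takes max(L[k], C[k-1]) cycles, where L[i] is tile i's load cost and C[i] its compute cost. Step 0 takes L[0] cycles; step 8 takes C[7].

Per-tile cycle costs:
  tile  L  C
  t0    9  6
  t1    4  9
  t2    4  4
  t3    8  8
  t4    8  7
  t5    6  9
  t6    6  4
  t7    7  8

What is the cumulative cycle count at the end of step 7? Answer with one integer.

  0. 9=9c; end=9; A:t0 B:-
  1. max(4,6)=6c; end=15; A:t0 B:t1
  2. max(4,9)=9c; end=24; A:t2 B:t1
  3. max(8,4)=8c; end=32; A:t2 B:t3
  4. max(8,8)=8c; end=40; A:t4 B:t3
  5. max(6,7)=7c; end=47; A:t4 B:t5
  6. max(6,9)=9c; end=56; A:t6 B:t5
  7. max(7,4)=7c; end=63; A:t6 B:t7
  8. 8=8c; end=71; A:t6 B:t7

end_cycle[7] = 63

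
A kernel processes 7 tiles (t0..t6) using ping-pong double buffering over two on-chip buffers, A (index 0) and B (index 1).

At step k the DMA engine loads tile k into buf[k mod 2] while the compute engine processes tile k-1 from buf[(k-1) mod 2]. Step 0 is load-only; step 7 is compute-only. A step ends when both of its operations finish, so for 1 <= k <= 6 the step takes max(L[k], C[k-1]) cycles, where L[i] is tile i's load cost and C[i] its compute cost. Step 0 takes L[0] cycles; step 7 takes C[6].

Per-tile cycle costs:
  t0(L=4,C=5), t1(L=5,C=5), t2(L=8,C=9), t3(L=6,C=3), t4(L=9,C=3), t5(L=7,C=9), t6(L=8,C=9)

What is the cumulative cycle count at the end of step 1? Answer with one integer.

end_cycle[1] = 9

step 0: L[0]=4 → dur=4, Σ=4 | A=load:t0 B=idle [load-only]
step 1: L[1]=5 C[0]=5 → dur=5, Σ=9 | A=compute:t0 B=load:t1 [tied]
step 2: L[2]=8 C[1]=5 → dur=8, Σ=17 | A=load:t2 B=compute:t1 [load-bound]
step 3: L[3]=6 C[2]=9 → dur=9, Σ=26 | A=compute:t2 B=load:t3 [compute-bound]
step 4: L[4]=9 C[3]=3 → dur=9, Σ=35 | A=load:t4 B=compute:t3 [load-bound]
step 5: L[5]=7 C[4]=3 → dur=7, Σ=42 | A=compute:t4 B=load:t5 [load-bound]
step 6: L[6]=8 C[5]=9 → dur=9, Σ=51 | A=load:t6 B=compute:t5 [compute-bound]
step 7: C[6]=9 → dur=9, Σ=60 | A=compute:t6 B=idle [compute-only]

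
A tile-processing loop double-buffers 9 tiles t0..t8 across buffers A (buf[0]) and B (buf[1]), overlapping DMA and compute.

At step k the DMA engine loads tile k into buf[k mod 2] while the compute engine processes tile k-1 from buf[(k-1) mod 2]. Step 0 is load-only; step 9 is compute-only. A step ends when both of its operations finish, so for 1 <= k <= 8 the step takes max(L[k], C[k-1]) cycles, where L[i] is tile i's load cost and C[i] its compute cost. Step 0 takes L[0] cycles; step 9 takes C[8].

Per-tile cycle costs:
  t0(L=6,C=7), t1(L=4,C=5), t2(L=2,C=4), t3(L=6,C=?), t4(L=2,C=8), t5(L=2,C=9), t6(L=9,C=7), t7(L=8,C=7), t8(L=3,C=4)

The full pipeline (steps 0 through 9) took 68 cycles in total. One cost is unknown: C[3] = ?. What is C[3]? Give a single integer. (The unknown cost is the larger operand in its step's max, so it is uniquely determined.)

step 0 | dur = L[0]=6 = 6
step 1 | dur = max(L[1]=4, C[0]=7) = 7
step 2 | dur = max(L[2]=2, C[1]=5) = 5
step 3 | dur = max(L[3]=6, C[2]=4) = 6
step 4 | dur = max(L[4]=2, C[3]=?) = C[3]  (unknown; binding)
step 5 | dur = max(L[5]=2, C[4]=8) = 8
step 6 | dur = max(L[6]=9, C[5]=9) = 9
step 7 | dur = max(L[7]=8, C[6]=7) = 8
step 8 | dur = max(L[8]=3, C[7]=7) = 7
step 9 | dur = C[8]=4 = 4
sum of known step durations = 60
dur[4] = total - known = 68 - 60 = 8
C[3] is the binding max in step 4, so C[3] = dur[4] = 8

C[3] = 8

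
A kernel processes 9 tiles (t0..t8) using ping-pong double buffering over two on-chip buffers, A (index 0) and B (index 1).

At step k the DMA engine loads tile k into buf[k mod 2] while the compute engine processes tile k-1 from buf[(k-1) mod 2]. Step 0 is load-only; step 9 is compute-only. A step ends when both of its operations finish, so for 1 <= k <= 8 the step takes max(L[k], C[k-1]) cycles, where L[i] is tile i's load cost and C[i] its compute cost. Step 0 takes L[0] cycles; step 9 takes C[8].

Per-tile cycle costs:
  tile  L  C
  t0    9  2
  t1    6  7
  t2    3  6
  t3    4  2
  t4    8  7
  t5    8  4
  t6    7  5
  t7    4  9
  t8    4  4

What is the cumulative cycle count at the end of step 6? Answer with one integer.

end_cycle[6] = 51

  0. 9=9c; end=9; A:t0 B:-
  1. max(6,2)=6c; end=15; A:t0 B:t1
  2. max(3,7)=7c; end=22; A:t2 B:t1
  3. max(4,6)=6c; end=28; A:t2 B:t3
  4. max(8,2)=8c; end=36; A:t4 B:t3
  5. max(8,7)=8c; end=44; A:t4 B:t5
  6. max(7,4)=7c; end=51; A:t6 B:t5
  7. max(4,5)=5c; end=56; A:t6 B:t7
  8. max(4,9)=9c; end=65; A:t8 B:t7
  9. 4=4c; end=69; A:t8 B:t7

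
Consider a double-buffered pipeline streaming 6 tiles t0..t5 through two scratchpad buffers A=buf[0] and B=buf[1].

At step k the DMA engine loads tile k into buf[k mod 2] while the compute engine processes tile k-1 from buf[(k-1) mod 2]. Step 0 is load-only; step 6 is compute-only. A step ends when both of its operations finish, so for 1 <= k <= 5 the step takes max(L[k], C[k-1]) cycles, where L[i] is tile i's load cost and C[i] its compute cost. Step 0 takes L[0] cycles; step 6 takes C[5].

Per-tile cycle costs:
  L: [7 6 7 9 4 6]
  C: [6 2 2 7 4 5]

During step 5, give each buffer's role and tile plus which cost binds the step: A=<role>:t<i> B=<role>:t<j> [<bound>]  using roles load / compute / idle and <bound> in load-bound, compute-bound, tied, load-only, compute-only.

  0. 7=7c; end=7; A:t0 B:-
  1. max(6,6)=6c; end=13; A:t0 B:t1
  2. max(7,2)=7c; end=20; A:t2 B:t1
  3. max(9,2)=9c; end=29; A:t2 B:t3
  4. max(4,7)=7c; end=36; A:t4 B:t3
  5. max(6,4)=6c; end=42; A:t4 B:t5
  6. 5=5c; end=47; A:t4 B:t5

step 5: A=compute:t4 B=load:t5 [load-bound]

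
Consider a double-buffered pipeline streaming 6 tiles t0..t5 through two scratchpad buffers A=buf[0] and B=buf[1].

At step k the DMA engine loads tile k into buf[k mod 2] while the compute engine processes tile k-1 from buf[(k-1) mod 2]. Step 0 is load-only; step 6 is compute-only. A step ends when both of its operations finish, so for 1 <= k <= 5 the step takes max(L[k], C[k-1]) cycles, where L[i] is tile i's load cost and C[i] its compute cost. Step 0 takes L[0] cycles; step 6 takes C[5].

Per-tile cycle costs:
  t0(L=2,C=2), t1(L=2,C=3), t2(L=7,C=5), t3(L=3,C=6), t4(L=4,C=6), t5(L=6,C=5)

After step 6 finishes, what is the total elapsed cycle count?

  0. 2=2c; end=2; A:t0 B:-
  1. max(2,2)=2c; end=4; A:t0 B:t1
  2. max(7,3)=7c; end=11; A:t2 B:t1
  3. max(3,5)=5c; end=16; A:t2 B:t3
  4. max(4,6)=6c; end=22; A:t4 B:t3
  5. max(6,6)=6c; end=28; A:t4 B:t5
  6. 5=5c; end=33; A:t4 B:t5

end_cycle[6] = 33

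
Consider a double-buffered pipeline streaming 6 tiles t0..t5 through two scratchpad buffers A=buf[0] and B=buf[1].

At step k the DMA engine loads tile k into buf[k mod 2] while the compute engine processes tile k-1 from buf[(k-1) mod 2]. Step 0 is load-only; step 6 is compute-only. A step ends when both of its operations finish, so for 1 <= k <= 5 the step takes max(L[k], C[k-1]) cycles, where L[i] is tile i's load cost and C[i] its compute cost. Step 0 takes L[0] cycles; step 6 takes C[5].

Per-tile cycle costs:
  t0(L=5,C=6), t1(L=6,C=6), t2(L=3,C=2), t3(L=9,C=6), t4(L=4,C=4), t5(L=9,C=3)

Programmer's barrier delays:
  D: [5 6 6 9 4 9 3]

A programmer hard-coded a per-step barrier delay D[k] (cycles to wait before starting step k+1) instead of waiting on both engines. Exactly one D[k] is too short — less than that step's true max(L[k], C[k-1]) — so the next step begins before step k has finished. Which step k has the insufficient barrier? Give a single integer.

hazard at step 4

[0] required=L[0]=5=5 vs D=5 ok
[1] required=max(L[1]=6,C[0]=6)=6 vs D=6 ok
[2] required=max(L[2]=3,C[1]=6)=6 vs D=6 ok
[3] required=max(L[3]=9,C[2]=2)=9 vs D=9 ok
[4] required=max(L[4]=4,C[3]=6)=6 vs D=4 SHORT
[5] required=max(L[5]=9,C[4]=4)=9 vs D=9 ok
[6] required=C[5]=3=3 vs D=3 ok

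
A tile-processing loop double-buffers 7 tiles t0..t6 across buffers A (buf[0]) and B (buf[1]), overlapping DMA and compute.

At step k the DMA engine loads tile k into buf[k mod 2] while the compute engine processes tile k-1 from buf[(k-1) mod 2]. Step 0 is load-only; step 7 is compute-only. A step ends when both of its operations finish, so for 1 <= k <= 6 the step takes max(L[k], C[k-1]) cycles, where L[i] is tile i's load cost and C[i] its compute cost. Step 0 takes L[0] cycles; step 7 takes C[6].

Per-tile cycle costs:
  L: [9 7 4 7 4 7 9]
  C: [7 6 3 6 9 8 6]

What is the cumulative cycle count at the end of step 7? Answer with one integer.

end_cycle[7] = 59

k=0 load=t0/9c comp=- wait=9 total=9
k=1 load=t1/7c comp=t0/7c wait=7 total=16
k=2 load=t2/4c comp=t1/6c wait=6 total=22
k=3 load=t3/7c comp=t2/3c wait=7 total=29
k=4 load=t4/4c comp=t3/6c wait=6 total=35
k=5 load=t5/7c comp=t4/9c wait=9 total=44
k=6 load=t6/9c comp=t5/8c wait=9 total=53
k=7 load=- comp=t6/6c wait=6 total=59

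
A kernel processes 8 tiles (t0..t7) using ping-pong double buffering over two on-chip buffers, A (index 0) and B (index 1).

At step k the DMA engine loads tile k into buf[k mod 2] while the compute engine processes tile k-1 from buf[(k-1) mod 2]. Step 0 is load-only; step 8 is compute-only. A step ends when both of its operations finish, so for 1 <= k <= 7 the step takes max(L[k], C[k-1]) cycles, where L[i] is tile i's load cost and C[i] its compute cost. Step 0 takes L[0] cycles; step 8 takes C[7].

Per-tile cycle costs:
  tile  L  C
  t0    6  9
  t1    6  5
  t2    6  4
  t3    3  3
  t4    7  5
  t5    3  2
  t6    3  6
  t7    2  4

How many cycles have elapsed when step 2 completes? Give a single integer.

k=0 load=t0/6c comp=- wait=6 total=6
k=1 load=t1/6c comp=t0/9c wait=9 total=15
k=2 load=t2/6c comp=t1/5c wait=6 total=21
k=3 load=t3/3c comp=t2/4c wait=4 total=25
k=4 load=t4/7c comp=t3/3c wait=7 total=32
k=5 load=t5/3c comp=t4/5c wait=5 total=37
k=6 load=t6/3c comp=t5/2c wait=3 total=40
k=7 load=t7/2c comp=t6/6c wait=6 total=46
k=8 load=- comp=t7/4c wait=4 total=50

end_cycle[2] = 21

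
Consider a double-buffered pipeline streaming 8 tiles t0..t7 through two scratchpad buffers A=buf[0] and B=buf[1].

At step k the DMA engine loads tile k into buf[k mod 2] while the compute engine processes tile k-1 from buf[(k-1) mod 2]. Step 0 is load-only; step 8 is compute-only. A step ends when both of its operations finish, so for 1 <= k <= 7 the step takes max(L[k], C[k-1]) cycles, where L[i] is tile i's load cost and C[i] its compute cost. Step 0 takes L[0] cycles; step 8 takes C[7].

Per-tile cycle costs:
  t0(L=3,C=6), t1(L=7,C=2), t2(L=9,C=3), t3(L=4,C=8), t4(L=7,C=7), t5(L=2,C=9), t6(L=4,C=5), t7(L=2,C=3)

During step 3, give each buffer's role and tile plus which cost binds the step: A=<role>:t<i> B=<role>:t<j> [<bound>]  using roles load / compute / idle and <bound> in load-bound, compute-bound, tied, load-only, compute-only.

[0] DMA t0→A (3c) ∥ CU idle ⇒ 3c, clock 3
[1] DMA t1→B (7c) ∥ CU A:t0 (6c) ⇒ 7c, clock 10
[2] DMA t2→A (9c) ∥ CU B:t1 (2c) ⇒ 9c, clock 19
[3] DMA t3→B (4c) ∥ CU A:t2 (3c) ⇒ 4c, clock 23
[4] DMA t4→A (7c) ∥ CU B:t3 (8c) ⇒ 8c, clock 31
[5] DMA t5→B (2c) ∥ CU A:t4 (7c) ⇒ 7c, clock 38
[6] DMA t6→A (4c) ∥ CU B:t5 (9c) ⇒ 9c, clock 47
[7] DMA t7→B (2c) ∥ CU A:t6 (5c) ⇒ 5c, clock 52
[8] DMA idle ∥ CU B:t7 (3c) ⇒ 3c, clock 55

step 3: A=compute:t2 B=load:t3 [load-bound]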